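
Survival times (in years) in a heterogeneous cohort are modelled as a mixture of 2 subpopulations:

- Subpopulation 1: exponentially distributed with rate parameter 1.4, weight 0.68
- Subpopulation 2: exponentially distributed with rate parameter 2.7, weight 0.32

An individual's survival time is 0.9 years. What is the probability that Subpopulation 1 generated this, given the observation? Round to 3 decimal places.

By Bayes' theorem, P(k | x) = π_k f_k(x) / Σ_j π_j f_j(x).
Component likelihoods at x = 0.9 years:
  p_1 = 1.4·e^(−1.4·0.9) = 1.4·e^(−1.2600) = 0.397116
  p_2 = 2.7·e^(−2.7·0.9) = 2.7·e^(−2.4300) = 0.237699
Weight by the priors:
  π_1·p_1 = 0.68 × 0.397116 = 0.270039
  π_2·p_2 = 0.32 × 0.237699 = 0.0760638
Marginal: 0.270039 + 0.0760638 = 0.346102
So the posterior for Subpopulation 1 is 0.270039 / 0.346102 ≈ 0.780.

0.780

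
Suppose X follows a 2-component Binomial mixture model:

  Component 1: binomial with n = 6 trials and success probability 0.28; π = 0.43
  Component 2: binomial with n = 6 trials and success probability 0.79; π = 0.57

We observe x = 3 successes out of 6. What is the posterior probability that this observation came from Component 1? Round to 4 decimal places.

0.5751

The responsibility of component k is π_k f_k(x) divided by Σ_j π_j f_j(x).
Evaluate each component's likelihood at the observed value:
  f_1 = 0.163871
  f_2 = 0.0913207
Multiply by the mixture weights:
  π_1·f_1 = 0.43 × 0.163871 = 0.0704644
  π_2·f_2 = 0.57 × 0.0913207 = 0.0520528
Normaliser: 0.0704644 + 0.0520528 = 0.122517
P(Component 1 | 3 successes out of 6) = 0.0704644 / 0.122517 ≈ 0.5751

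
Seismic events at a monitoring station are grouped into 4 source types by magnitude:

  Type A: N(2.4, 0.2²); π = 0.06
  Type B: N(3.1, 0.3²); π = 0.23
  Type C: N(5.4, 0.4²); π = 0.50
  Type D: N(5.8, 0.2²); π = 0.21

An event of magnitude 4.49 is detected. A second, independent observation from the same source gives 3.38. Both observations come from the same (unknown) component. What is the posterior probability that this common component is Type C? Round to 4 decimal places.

0.0186

The responsibility of component k is π_k f_k(x) divided by Σ_j π_j f_j(x).
Since both observations come from the same component, the likelihood for component k is f_k(x₁)·f_k(x₂).
  L_A = [(1/(0.2·√(2π)))·exp(−(4.49−2.4)²/(2·0.2²)) = 1.994711·exp(-54.60125) = 3.86241e-24] × [1.21948e-05] = 4.71013e-29
  L_B = [(1/(0.3·√(2π)))·exp(−(4.49−3.1)²/(2·0.3²)) = 1.329808·exp(-10.73389) = 2.89814e-05] × [0.860259] = 2.49316e-05
  L_C = [(1/(0.4·√(2π)))·exp(−(4.49−5.4)²/(2·0.4²)) = 0.997356·exp(-2.58781) = 0.0749855] × [2.89103e-06] = 2.16785e-07
  L_D = [(1/(0.2·√(2π)))·exp(−(4.49−5.8)²/(2·0.2²)) = 1.994711·exp(-21.45125) = 9.63209e-10] × [3.21627e-32] = 3.09794e-41
Prior × likelihood for each component:
  π_A·L_A = 0.06 × 4.71013e-29 = 2.82608e-30
  π_B·L_B = 0.23 × 2.49316e-05 = 5.73426e-06
  π_C·L_C = 0.50 × 2.16785e-07 = 1.08393e-07
  π_D·L_D = 0.21 × 3.09794e-41 = 6.50568e-42
Sum: 2.82608e-30 + 5.73426e-06 + 1.08393e-07 + 6.50568e-42 = 5.84265e-06
P(Type C | x₁, x₂) = 1.08393e-07 / 5.84265e-06 ≈ 0.0186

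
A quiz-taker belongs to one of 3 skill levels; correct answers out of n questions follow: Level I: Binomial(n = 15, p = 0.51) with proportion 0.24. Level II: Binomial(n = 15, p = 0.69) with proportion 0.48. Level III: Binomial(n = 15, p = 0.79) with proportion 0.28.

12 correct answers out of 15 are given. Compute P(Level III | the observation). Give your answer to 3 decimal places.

Apply Bayes' rule: the posterior for each component is proportional to its prior times its likelihood at x.
Binomial probabilities:
  p_I = 0.0165746
  p_II = 0.157865
  p_III = 0.248997
Weight by the priors:
  π_I·p_I = 0.24 × 0.0165746 = 0.00397789
  π_II·p_II = 0.48 × 0.157865 = 0.0757751
  π_III·p_III = 0.28 × 0.248997 = 0.0697192
Marginal: 0.00397789 + 0.0757751 + 0.0697192 = 0.149472
P(Level III | x) = 0.0697192 / 0.149472 ≈ 0.466

0.466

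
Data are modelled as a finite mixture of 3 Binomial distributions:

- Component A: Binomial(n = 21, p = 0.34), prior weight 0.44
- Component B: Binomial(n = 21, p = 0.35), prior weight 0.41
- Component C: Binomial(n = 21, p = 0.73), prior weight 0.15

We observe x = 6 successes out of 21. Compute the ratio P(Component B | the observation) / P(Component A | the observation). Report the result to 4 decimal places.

0.8819

Since P(k|x) ∝ P(Z=k) f_k(x), the posterior odds are P(Z=i) f_i(x) / (P(Z=j) f_j(x)).
Evaluate each component's likelihood at the observed value:
  f_A = C(21,6)·0.34^6·0.66^15 = 54264·0.0015448·0.00196408 = 0.164643
  f_B = C(21,6)·0.35^6·0.65^15 = 54264·0.00183827·0.00156207 = 0.155819
  f_C = C(21,6)·0.73^6·0.27^15 = 54264·0.151334·2.95431e-09 = 2.42608e-05
Odds = (0.41/0.44) × (0.155819/0.164643) = 0.931818 × 0.946403 ≈ 0.8819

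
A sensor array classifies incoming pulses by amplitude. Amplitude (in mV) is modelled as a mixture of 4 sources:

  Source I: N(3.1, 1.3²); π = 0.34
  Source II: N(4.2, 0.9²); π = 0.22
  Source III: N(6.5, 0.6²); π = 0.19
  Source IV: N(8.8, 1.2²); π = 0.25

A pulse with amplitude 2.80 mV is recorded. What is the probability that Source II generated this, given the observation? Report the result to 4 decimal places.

0.2226

The responsibility of component k is π_k f_k(x) divided by Σ_j π_j f_j(x).
Component likelihoods at x = 2.80 mV:
  L_I = (1/(1.3·√(2π)))·exp(−(2.80−3.1)²/(2·1.3²)) = 0.306879·exp(-0.02663) = 0.298815
  L_II = (1/(0.9·√(2π)))·exp(−(2.80−4.2)²/(2·0.9²)) = 0.443269·exp(-1.20988) = 0.132198
  L_III = (1/(0.6·√(2π)))·exp(−(2.80−6.5)²/(2·0.6²)) = 0.664904·exp(-19.01389) = 3.67394e-09
  L_IV = (1/(1.2·√(2π)))·exp(−(2.80−8.8)²/(2·1.2²)) = 0.332452·exp(-12.50000) = 1.23893e-06
Weight by the priors:
  π_I·L_I = 0.34 × 0.298815 = 0.101597
  π_II·L_II = 0.22 × 0.132198 = 0.0290836
  π_III·L_III = 0.19 × 3.67394e-09 = 6.98048e-10
  π_IV·L_IV = 0.25 × 1.23893e-06 = 3.09733e-07
Denominator: 0.101597 + 0.0290836 + 6.98048e-10 + 3.09733e-07 = 0.130681
P(Source II | the observation) = 0.0290836 / 0.130681 ≈ 0.2226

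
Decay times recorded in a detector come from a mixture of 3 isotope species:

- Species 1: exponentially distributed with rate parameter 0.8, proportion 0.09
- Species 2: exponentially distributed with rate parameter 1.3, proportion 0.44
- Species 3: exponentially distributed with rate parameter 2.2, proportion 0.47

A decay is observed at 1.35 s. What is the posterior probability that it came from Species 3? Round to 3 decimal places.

0.301

P(component k | x) = π_k·f_k(x) / marginal(x), where marginal(x) = Σ_j π_j·f_j(x).
Component likelihoods at x = 1.35 s:
  p_1 = 0.8·e^(−0.8·1.35) = 0.8·e^(−1.0800) = 0.271676
  p_2 = 1.3·e^(−1.3·1.35) = 1.3·e^(−1.7550) = 0.224779
  p_3 = 2.2·e^(−2.2·1.35) = 2.2·e^(−2.9700) = 0.112867
Weight by the priors:
  π_1·p_1 = 0.09 × 0.271676 = 0.0244509
  π_2·p_2 = 0.44 × 0.224779 = 0.0989029
  π_3·p_3 = 0.47 × 0.112867 = 0.0530476
Normaliser: 0.0244509 + 0.0989029 + 0.0530476 = 0.176401
Responsibility of Species 3: 0.0530476 / 0.176401 ≈ 0.301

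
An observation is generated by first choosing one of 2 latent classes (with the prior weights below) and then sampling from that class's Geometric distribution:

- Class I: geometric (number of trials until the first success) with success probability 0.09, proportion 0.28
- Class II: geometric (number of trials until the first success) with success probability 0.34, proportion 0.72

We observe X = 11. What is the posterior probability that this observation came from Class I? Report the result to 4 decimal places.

0.7188

Posterior ∝ prior × likelihood, so P(k | x) ∝ π_k f_k(x); normalise over all components.
Component likelihoods at x = 11:
  f_I = 0.09·(1−0.09)^10 = 0.09·0.389416 = 0.0350475
  f_II = 0.34·(1−0.34)^10 = 0.34·0.0156834 = 0.00533235
Unnormalised posteriors:
  π_I·f_I = 0.28 × 0.0350475 = 0.00981329
  π_II·f_II = 0.72 × 0.00533235 = 0.00383929
Sum: 0.00981329 + 0.00383929 = 0.0136526
So the posterior for Class I is 0.00981329 / 0.0136526 ≈ 0.7188.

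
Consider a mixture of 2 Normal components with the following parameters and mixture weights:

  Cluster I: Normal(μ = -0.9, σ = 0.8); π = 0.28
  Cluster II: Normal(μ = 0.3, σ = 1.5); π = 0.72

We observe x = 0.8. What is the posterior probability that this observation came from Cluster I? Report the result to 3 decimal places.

0.075

The responsibility of component k is P(Z=k) f_k(x) divided by Σ_j P(Z=j) f_j(x).
Evaluate each component's likelihood at the observed value:
  p_I = 0.0521512
  p_II = 0.251589
Prior × likelihood for each component:
  P(Z=I)·p_I = 0.28 × 0.0521512 = 0.0146023
  P(Z=II)·p_II = 0.72 × 0.251589 = 0.181144
Normaliser: 0.0146023 + 0.181144 = 0.195746
So the posterior for Cluster I is 0.0146023 / 0.195746 ≈ 0.075.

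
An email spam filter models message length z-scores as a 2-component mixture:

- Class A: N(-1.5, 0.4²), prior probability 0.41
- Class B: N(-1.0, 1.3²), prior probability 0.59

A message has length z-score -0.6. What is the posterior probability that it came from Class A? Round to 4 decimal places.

0.1585

The responsibility of component k is w_k f_k(x) divided by Σ_j w_j f_j(x).
Normal densities:
  f_A = (1/(0.4·√(2π)))·exp(−(-0.6−-1.5)²/(2·0.4²)) = 0.997356·exp(-2.53125) = 0.0793491
  f_B = (1/(1.3·√(2π)))·exp(−(-0.6−-1.0)²/(2·1.3²)) = 0.306879·exp(-0.04734) = 0.29269
Weight by the priors:
  w_A·f_A = 0.41 × 0.0793491 = 0.0325331
  w_B·f_B = 0.59 × 0.29269 = 0.172687
Denominator: 0.0325331 + 0.172687 = 0.20522
So the posterior for Class A is 0.0325331 / 0.20522 ≈ 0.1585.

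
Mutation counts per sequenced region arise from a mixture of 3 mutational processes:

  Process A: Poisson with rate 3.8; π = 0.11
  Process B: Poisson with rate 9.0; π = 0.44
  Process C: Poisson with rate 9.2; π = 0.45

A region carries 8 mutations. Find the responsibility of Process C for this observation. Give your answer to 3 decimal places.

0.488

P(component k | x) = P(Z=k)·f_k(x) / marginal(x), where marginal(x) = Σ_j P(Z=j)·f_j(x).
Component likelihoods at x = 8 mutations:
  p_A = e^(−3.8)·3.8^8/8! = 0.0241229
  p_B = e^(−9.0)·9.0^8/8! = 0.131756
  p_C = e^(−9.2)·9.2^8/8! = 0.128609
Unnormalised posteriors:
  P(Z=A)·p_A = 0.11 × 0.0241229 = 0.00265352
  P(Z=B)·p_B = 0.44 × 0.131756 = 0.0579725
  P(Z=C)·p_C = 0.45 × 0.128609 = 0.0578742
Denominator: 0.00265352 + 0.0579725 + 0.0578742 = 0.1185
So the posterior for Process C is 0.0578742 / 0.1185 ≈ 0.488.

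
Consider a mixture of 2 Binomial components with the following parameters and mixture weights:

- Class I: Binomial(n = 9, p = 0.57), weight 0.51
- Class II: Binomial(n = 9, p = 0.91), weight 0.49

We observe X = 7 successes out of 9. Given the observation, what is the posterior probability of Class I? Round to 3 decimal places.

0.473

P(component k | x) = w_k·f_k(x) / marginal(x), where marginal(x) = Σ_j w_j·f_j(x).
Binomial probabilities:
  f_I = C(9,7)·0.57^7·0.43^2 = 36·0.019549·0.1849 = 0.130126
  f_II = C(9,7)·0.91^7·0.09^2 = 36·0.516761·0.0081 = 0.150688
Multiply by the mixture weights:
  w_I·f_I = 0.51 × 0.130126 = 0.0663642
  w_II·f_II = 0.49 × 0.150688 = 0.0738369
Denominator: 0.0663642 + 0.0738369 = 0.140201
Responsibility of Class I: 0.0663642 / 0.140201 ≈ 0.473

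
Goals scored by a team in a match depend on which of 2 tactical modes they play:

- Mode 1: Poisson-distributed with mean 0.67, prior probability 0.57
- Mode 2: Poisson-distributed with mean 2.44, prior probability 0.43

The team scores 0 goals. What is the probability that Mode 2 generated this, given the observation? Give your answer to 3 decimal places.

0.114

P(component k | x) = π_k·f_k(x) / marginal(x), where marginal(x) = Σ_j π_j·f_j(x).
Component likelihoods at x = 0 goals:
  L_1 = 0.511709
  L_2 = 0.0871609
Unnormalised posteriors:
  π_1·L_1 = 0.57 × 0.511709 = 0.291674
  π_2·L_2 = 0.43 × 0.0871609 = 0.0374792
Normaliser: 0.291674 + 0.0374792 = 0.329153
So the posterior for Mode 2 is 0.0374792 / 0.329153 ≈ 0.114.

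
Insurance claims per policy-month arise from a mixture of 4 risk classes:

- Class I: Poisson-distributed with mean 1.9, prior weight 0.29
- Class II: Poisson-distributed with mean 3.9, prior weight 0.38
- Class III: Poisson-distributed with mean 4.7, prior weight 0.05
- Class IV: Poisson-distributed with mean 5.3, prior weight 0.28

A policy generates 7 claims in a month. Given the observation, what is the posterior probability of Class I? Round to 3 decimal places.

By Bayes' theorem, P(k | x) = π_k f_k(x) / Σ_j π_j f_j(x).
Poisson probabilities:
  L_I = 0.00265268
  L_II = 0.0551154
  L_III = 0.0914261
  L_IV = 0.116343
Multiply by the mixture weights:
  π_I·L_I = 0.29 × 0.00265268 = 0.000769278
  π_II·L_II = 0.38 × 0.0551154 = 0.0209439
  π_III·L_III = 0.05 × 0.0914261 = 0.00457131
  π_IV·L_IV = 0.28 × 0.116343 = 0.032576
Evidence: 0.000769278 + 0.0209439 + 0.00457131 + 0.032576 = 0.0588605
So the posterior for Class I is 0.000769278 / 0.0588605 ≈ 0.013.

0.013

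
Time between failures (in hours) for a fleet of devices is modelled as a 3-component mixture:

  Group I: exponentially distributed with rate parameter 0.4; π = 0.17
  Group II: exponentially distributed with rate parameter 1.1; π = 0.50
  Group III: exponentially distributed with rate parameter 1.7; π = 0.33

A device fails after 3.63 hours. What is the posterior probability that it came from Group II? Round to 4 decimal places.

P(component k | x) = w_k·f_k(x) / marginal(x), where marginal(x) = Σ_j w_j·f_j(x).
Component likelihoods at x = 3.63 hours:
  p_I = 0.4·e^(−0.4·3.63) = 0.4·e^(−1.4520) = 0.0936406
  p_II = 1.1·e^(−1.1·3.63) = 1.1·e^(−3.9930) = 0.0202887
  p_III = 1.7·e^(−1.7·3.63) = 1.7·e^(−6.1710) = 0.00355155
Unnormalised posteriors:
  w_I·p_I = 0.17 × 0.0936406 = 0.0159189
  w_II·p_II = 0.50 × 0.0202887 = 0.0101444
  w_III·p_III = 0.33 × 0.00355155 = 0.00117201
Denominator: 0.0159189 + 0.0101444 + 0.00117201 = 0.0272353
So the posterior for Group II is 0.0101444 / 0.0272353 ≈ 0.3725.

0.3725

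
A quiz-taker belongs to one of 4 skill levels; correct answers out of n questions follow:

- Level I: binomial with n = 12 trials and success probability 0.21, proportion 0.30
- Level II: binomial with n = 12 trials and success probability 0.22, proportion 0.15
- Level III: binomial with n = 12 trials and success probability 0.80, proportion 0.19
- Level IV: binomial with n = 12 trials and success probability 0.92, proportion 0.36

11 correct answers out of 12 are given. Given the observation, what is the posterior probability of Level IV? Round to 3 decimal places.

Apply Bayes' rule: the posterior for each component is proportional to its prior times its likelihood at x.
Binomial probabilities:
  p_I = 3.32063e-07
  p_II = 5.46922e-07
  p_III = 0.206158
  p_IV = 0.383652
Unnormalised posteriors:
  π_I·p_I = 0.30 × 3.32063e-07 = 9.96189e-08
  π_II·p_II = 0.15 × 5.46922e-07 = 8.20383e-08
  π_III·p_III = 0.19 × 0.206158 = 0.0391701
  π_IV·p_IV = 0.36 × 0.383652 = 0.138115
Evidence: 9.96189e-08 + 8.20383e-08 + 0.0391701 + 0.138115 = 0.177285
P(Level IV | x) = 0.138115 / 0.177285 ≈ 0.779

0.779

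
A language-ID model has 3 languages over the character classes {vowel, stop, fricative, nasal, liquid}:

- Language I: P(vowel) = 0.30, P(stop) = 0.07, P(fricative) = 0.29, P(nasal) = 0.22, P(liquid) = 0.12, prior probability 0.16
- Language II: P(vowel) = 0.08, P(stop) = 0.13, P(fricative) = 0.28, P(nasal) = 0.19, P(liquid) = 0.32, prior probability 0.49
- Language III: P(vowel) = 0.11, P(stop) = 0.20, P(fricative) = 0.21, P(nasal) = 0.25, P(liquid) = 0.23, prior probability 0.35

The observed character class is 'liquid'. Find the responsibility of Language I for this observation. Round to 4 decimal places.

0.0749

Posterior ∝ prior × likelihood, so P(k | x) ∝ w_k f_k(x); normalise over all components.
Component likelihoods at x = 'liquid':
  p_I = P(liquid | comp) = 0.12
  p_II = P(liquid | comp) = 0.32
  p_III = P(liquid | comp) = 0.23
Prior × likelihood for each component:
  w_I·p_I = 0.16 × 0.12 = 0.0192
  w_II·p_II = 0.49 × 0.32 = 0.1568
  w_III·p_III = 0.35 × 0.23 = 0.0805
Sum: 0.0192 + 0.1568 + 0.0805 = 0.2565
Responsibility of Language I: 0.0192 / 0.2565 ≈ 0.0749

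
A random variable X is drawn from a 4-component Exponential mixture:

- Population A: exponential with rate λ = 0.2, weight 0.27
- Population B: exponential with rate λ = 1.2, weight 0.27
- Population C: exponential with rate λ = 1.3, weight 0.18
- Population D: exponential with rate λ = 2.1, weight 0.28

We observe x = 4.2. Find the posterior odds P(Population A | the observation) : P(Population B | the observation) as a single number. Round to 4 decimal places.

11.1144

Posterior odds = (P(Z=i) f_i(x)) / (P(Z=j) f_j(x)); the normalising sum cancels.
Evaluate each component's likelihood at the observed value:
  p_A = 0.0863421
  p_B = 0.0077685
  p_C = 0.00552962
  p_D = 0.000310272
Posterior odds = (P(Z=A)·p_A) / (P(Z=B)·p_B) = (0.27·0.0863421) / (0.27·0.0077685) = 0.0233124 / 0.00209749 ≈ 11.1144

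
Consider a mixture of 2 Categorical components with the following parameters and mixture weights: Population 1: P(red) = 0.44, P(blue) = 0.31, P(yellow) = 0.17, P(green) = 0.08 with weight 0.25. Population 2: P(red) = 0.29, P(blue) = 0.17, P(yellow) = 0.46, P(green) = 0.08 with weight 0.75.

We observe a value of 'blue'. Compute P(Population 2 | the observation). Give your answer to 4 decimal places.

Posterior ∝ prior × likelihood, so P(k | x) ∝ π_k f_k(x); normalise over all components.
Component likelihoods at x = 'blue':
  L_1 = P(blue | comp) = 0.31
  L_2 = P(blue | comp) = 0.17
Weight by the priors:
  π_1·L_1 = 0.25 × 0.31 = 0.0775
  π_2·L_2 = 0.75 × 0.17 = 0.1275
Sum: 0.0775 + 0.1275 = 0.205
P(Population 2 | 'blue') ≈ 0.6220

0.6220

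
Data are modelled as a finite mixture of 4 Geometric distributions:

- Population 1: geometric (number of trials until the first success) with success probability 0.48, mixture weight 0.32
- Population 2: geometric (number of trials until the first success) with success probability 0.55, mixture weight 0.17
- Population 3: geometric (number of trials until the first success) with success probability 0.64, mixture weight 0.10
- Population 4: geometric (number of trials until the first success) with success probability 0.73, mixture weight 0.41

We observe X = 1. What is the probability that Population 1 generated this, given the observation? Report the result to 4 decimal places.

0.2516

By Bayes' theorem, P(k | x) = π_k f_k(x) / Σ_j π_j f_j(x).
Component likelihoods at x = 1:
  f_1 = 0.48
  f_2 = 0.55
  f_3 = 0.64
  f_4 = 0.73
Weight by the priors:
  π_1·f_1 = 0.32 × 0.48 = 0.1536
  π_2·f_2 = 0.17 × 0.55 = 0.0935
  π_3·f_3 = 0.10 × 0.64 = 0.064
  π_4·f_4 = 0.41 × 0.73 = 0.2993
Evidence: 0.1536 + 0.0935 + 0.064 + 0.2993 = 0.6104
P(Population 1 | data) = 0.1536 / 0.6104 ≈ 0.2516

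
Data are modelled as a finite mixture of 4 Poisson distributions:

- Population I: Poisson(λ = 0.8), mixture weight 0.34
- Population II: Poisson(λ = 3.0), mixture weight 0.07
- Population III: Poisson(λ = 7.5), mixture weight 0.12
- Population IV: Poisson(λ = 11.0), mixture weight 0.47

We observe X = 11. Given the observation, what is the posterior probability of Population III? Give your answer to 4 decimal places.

0.1112

By Bayes' theorem, P(k | x) = π_k f_k(x) / Σ_j π_j f_j(x).
Evaluate each component's likelihood at the observed value:
  p_I = e^(−0.8)·0.8^11/11! = 9.66938e-10
  p_II = e^(−3.0)·3.0^11/11! = 0.00022095
  p_III = e^(−7.5)·7.5^11/11! = 0.0585207
  p_IV = e^(−11.0)·11.0^11/11! = 0.119378
Weight by the priors:
  π_I·p_I = 0.34 × 9.66938e-10 = 3.28759e-10
  π_II·p_II = 0.07 × 0.00022095 = 1.54665e-05
  π_III·p_III = 0.12 × 0.0585207 = 0.00702248
  π_IV·p_IV = 0.47 × 0.119378 = 0.0561077
Marginal: 3.28759e-10 + 1.54665e-05 + 0.00702248 + 0.0561077 = 0.0631456
So the posterior for Population III is 0.00702248 / 0.0631456 ≈ 0.1112.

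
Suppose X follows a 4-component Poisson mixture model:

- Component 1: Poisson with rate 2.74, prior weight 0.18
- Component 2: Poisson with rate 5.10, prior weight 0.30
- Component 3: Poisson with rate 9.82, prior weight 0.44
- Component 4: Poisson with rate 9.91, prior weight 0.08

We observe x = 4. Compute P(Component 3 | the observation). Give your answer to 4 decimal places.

P(component k | x) = π_k·f_k(x) / marginal(x), where marginal(x) = Σ_j π_j·f_j(x).
Component likelihoods at x = 4:
  f_1 = 0.151644
  f_2 = 0.171857
  f_3 = 0.0210602
  f_4 = 0.019963
Prior × likelihood for each component:
  π_1·f_1 = 0.18 × 0.151644 = 0.0272959
  π_2·f_2 = 0.30 × 0.171857 = 0.0515571
  π_3·f_3 = 0.44 × 0.0210602 = 0.0092665
  π_4·f_4 = 0.08 × 0.019963 = 0.00159704
Evidence: 0.0272959 + 0.0515571 + 0.0092665 + 0.00159704 = 0.0897165
P(Component 3 | 4) ≈ 0.1033

0.1033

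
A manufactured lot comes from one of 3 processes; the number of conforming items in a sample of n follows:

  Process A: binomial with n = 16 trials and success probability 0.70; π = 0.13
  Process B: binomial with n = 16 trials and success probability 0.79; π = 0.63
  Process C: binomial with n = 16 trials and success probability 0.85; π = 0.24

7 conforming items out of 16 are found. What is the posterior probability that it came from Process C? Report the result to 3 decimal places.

0.010

Apply Bayes' rule: the posterior for each component is proportional to its prior times its likelihood at x.
Binomial probabilities:
  L_A = C(16,7)·0.70^7·0.30^9 = 11440·0.0823543·1.9683e-05 = 0.018544
  L_B = C(16,7)·0.79^7·0.21^9 = 11440·0.192039·7.9428e-07 = 0.00174498
  L_C = C(16,7)·0.85^7·0.15^9 = 11440·0.320577·3.84434e-08 = 0.000140987
Weight by the priors:
  π_A·L_A = 0.13 × 0.018544 = 0.00241072
  π_B·L_B = 0.63 × 0.00174498 = 0.00109933
  π_C·L_C = 0.24 × 0.000140987 = 3.38369e-05
Denominator: 0.00241072 + 0.00109933 + 3.38369e-05 = 0.00354389
P(Process C | the observation) ≈ 0.010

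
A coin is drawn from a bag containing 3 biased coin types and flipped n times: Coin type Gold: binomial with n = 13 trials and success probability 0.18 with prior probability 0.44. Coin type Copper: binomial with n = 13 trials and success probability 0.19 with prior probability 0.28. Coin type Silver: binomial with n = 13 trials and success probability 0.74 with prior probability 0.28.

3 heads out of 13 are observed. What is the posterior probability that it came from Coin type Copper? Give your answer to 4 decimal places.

0.3982

Apply Bayes' rule: the posterior for each component is proportional to its prior times its likelihood at x.
Evaluate each component's likelihood at the observed value:
  p_Gold = 0.229257
  p_Copper = 0.238494
  p_Silver = 0.000163604
Unnormalised posteriors:
  π_Gold·p_Gold = 0.44 × 0.229257 = 0.100873
  π_Copper·p_Copper = 0.28 × 0.238494 = 0.0667783
  π_Silver·p_Silver = 0.28 × 0.000163604 = 4.58092e-05
Evidence: 0.100873 + 0.0667783 + 4.58092e-05 = 0.167697
Responsibility of Coin type Copper: 0.0667783 / 0.167697 ≈ 0.3982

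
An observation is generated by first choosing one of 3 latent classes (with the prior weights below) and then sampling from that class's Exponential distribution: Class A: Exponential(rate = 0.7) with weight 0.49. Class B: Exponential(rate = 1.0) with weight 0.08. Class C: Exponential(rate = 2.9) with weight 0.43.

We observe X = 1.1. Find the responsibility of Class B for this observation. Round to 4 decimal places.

0.1125

P(component k | x) = w_k·f_k(x) / marginal(x), where marginal(x) = Σ_j w_j·f_j(x).
Evaluate each component's likelihood at the observed value:
  p_A = 0.7·e^(−0.7·1.1) = 0.7·e^(−0.7700) = 0.324109
  p_B = 1.0·e^(−1.0·1.1) = 1.0·e^(−1.1000) = 0.332871
  p_C = 2.9·e^(−2.9·1.1) = 2.9·e^(−3.1900) = 0.119398
Multiply by the mixture weights:
  w_A·p_A = 0.49 × 0.324109 = 0.158813
  w_B·p_B = 0.08 × 0.332871 = 0.0266297
  w_C·p_C = 0.43 × 0.119398 = 0.0513413
Denominator: 0.158813 + 0.0266297 + 0.0513413 = 0.236784
Responsibility of Class B: 0.0266297 / 0.236784 ≈ 0.1125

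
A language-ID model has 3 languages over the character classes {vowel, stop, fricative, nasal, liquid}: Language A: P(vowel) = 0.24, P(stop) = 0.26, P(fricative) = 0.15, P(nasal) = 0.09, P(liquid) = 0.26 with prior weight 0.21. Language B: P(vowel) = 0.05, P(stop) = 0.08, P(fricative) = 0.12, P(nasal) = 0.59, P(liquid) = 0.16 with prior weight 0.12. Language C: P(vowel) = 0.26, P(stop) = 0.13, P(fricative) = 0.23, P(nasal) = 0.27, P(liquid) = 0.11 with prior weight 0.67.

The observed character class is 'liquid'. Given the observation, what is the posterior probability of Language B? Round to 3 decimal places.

The responsibility of component k is π_k f_k(x) divided by Σ_j π_j f_j(x).
Evaluate each component's likelihood at the observed value:
  f_A = 0.26
  f_B = 0.16
  f_C = 0.11
Multiply by the mixture weights:
  π_A·f_A = 0.21 × 0.26 = 0.0546
  π_B·f_B = 0.12 × 0.16 = 0.0192
  π_C·f_C = 0.67 × 0.11 = 0.0737
Denominator: 0.0546 + 0.0192 + 0.0737 = 0.1475
Responsibility of Language B: 0.0192 / 0.1475 ≈ 0.130

0.130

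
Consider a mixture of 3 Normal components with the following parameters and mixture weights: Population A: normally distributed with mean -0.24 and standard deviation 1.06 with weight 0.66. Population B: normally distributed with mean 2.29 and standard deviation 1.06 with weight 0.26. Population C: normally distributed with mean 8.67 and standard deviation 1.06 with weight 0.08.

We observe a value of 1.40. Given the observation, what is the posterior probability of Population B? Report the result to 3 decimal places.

The responsibility of component k is π_k f_k(x) divided by Σ_j π_j f_j(x).
Evaluate each component's likelihood at the observed value:
  L_A = (1/(1.06·√(2π)))·exp(−(1.40−-0.24)²/(2·1.06²)) = 0.376361·exp(-1.19687) = 0.113713
  L_B = (1/(1.06·√(2π)))·exp(−(1.40−2.29)²/(2·1.06²)) = 0.376361·exp(-0.35248) = 0.264559
  L_C = (1/(1.06·√(2π)))·exp(−(1.40−8.67)²/(2·1.06²)) = 0.376361·exp(-23.51945) = 2.29741e-11
Weight by the priors:
  π_A·L_A = 0.66 × 0.113713 = 0.0750508
  π_B·L_B = 0.26 × 0.264559 = 0.0687854
  π_C·L_C = 0.08 × 2.29741e-11 = 1.83793e-12
Sum: 0.0750508 + 0.0687854 + 1.83793e-12 = 0.143836
So the posterior for Population B is 0.0687854 / 0.143836 ≈ 0.478.

0.478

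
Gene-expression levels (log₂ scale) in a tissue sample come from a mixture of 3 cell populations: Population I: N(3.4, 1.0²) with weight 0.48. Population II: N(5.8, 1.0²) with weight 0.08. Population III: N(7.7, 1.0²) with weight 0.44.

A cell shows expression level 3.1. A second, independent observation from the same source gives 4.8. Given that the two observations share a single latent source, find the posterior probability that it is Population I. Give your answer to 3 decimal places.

0.993

Apply Bayes' rule: the posterior for each component is proportional to its prior times its likelihood at x.
Since both observations come from the same component, the likelihood for component k is f_k(x₁)·f_k(x₂).
  p_I = [0.381388] × [0.149727] = 0.0571042
  p_II = [0.0104209] × [0.241971] = 0.00252156
  p_III = [1.01409e-05] × [0.00595253] = 6.03638e-08
Unnormalised posteriors:
  w_I·p_I = 0.48 × 0.0571042 = 0.02741
  w_II·p_II = 0.08 × 0.00252156 = 0.000201725
  w_III·p_III = 0.44 × 6.03638e-08 = 2.65601e-08
Denominator: 0.02741 + 0.000201725 + 2.65601e-08 = 0.0276118
So the posterior for Population I is 0.02741 / 0.0276118 ≈ 0.993.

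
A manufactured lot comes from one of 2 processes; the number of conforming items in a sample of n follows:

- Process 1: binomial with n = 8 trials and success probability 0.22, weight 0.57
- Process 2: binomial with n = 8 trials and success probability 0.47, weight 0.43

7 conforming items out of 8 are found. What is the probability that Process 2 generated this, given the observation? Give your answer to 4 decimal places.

By Bayes' theorem, P(k | x) = π_k f_k(x) / Σ_j π_j f_j(x).
Binomial probabilities:
  p_1 = C(8,7)·0.22^7·0.78^1 = 8·2.49436e-05·0.78 = 0.000155648
  p_2 = C(8,7)·0.47^7·0.53^1 = 8·0.00506623·0.53 = 0.0214808
Weight by the priors:
  π_1·p_1 = 0.57 × 0.000155648 = 8.87193e-05
  π_2·p_2 = 0.43 × 0.0214808 = 0.00923675
Denominator: 8.87193e-05 + 0.00923675 = 0.00932547
So the posterior for Process 2 is 0.00923675 / 0.00932547 ≈ 0.9905.

0.9905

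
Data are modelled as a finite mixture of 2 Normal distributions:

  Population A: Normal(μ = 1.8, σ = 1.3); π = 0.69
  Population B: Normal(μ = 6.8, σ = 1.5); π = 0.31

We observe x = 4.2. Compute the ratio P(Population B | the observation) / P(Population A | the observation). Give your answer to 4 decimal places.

0.4765

The posterior odds equal the prior odds times the likelihood ratio: (π_i/π_j)·(f_i(x)/f_j(x)).
Component likelihoods at x = 4.2:
  f_A = 0.05583
  f_B = 0.0592123
Posterior odds = (π_B·f_B) / (π_A·f_A) = (0.31·0.0592123) / (0.69·0.05583) = 0.0183558 / 0.0385227 ≈ 0.4765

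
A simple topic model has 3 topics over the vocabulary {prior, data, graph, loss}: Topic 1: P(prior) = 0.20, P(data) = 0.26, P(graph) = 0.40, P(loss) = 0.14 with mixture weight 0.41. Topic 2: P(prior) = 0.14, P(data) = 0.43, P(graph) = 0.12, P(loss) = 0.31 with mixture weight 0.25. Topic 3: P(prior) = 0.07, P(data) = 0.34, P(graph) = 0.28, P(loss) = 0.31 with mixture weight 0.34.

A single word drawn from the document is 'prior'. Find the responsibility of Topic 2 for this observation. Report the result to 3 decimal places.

0.249

Apply Bayes' rule: the posterior for each component is proportional to its prior times its likelihood at x.
Component likelihoods at x = 'prior':
  p_1 = P(prior | comp) = 0.20
  p_2 = P(prior | comp) = 0.14
  p_3 = P(prior | comp) = 0.07
Multiply by the mixture weights:
  P(Z=1)·p_1 = 0.41 × 0.2 = 0.082
  P(Z=2)·p_2 = 0.25 × 0.14 = 0.035
  P(Z=3)·p_3 = 0.34 × 0.07 = 0.0238
Marginal: 0.082 + 0.035 + 0.0238 = 0.1408
P(Topic 2 | x) ≈ 0.249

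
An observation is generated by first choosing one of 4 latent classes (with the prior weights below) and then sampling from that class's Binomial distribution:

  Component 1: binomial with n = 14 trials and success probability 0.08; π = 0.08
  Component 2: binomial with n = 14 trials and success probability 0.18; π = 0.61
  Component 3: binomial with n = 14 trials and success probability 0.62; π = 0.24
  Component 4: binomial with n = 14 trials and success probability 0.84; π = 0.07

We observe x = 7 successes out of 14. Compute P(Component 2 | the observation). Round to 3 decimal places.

0.087

P(component k | x) = π_k·f_k(x) / marginal(x), where marginal(x) = Σ_j π_j·f_j(x).
Component likelihoods at x = 7 successes out of 14:
  L_1 = C(14,7)·0.08^7·0.92^7 = 3432·2.09715e-08·0.557847 = 4.01506e-05
  L_2 = C(14,7)·0.18^7·0.82^7 = 3432·6.1222e-06·0.249285 = 0.00523783
  L_3 = C(14,7)·0.62^7·0.38^7 = 3432·0.0352161·0.00114416 = 0.138285
  L_4 = C(14,7)·0.84^7·0.16^7 = 3432·0.29509·2.68435e-06 = 0.00271858
Multiply by the mixture weights:
  π_1·L_1 = 0.08 × 4.01506e-05 = 3.21205e-06
  π_2·L_2 = 0.61 × 0.00523783 = 0.00319508
  π_3·L_3 = 0.24 × 0.138285 = 0.0331883
  π_4·L_4 = 0.07 × 0.00271858 = 0.000190301
Evidence: 3.21205e-06 + 0.00319508 + 0.0331883 + 0.000190301 = 0.0365769
Responsibility of Component 2: 0.00319508 / 0.0365769 ≈ 0.087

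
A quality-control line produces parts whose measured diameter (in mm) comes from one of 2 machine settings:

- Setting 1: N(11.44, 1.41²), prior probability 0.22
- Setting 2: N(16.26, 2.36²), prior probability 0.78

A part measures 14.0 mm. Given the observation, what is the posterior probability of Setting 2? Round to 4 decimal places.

0.8744

By Bayes' theorem, P(k | x) = P(Z=k) f_k(x) / Σ_j P(Z=j) f_j(x).
Evaluate each component's likelihood at the observed value:
  p_1 = 0.0544357
  p_2 = 0.106872
Weight by the priors:
  P(Z=1)·p_1 = 0.22 × 0.0544357 = 0.0119759
  P(Z=2)·p_2 = 0.78 × 0.106872 = 0.08336
Evidence: 0.0119759 + 0.08336 = 0.0953359
P(Setting 2 | data) ≈ 0.8744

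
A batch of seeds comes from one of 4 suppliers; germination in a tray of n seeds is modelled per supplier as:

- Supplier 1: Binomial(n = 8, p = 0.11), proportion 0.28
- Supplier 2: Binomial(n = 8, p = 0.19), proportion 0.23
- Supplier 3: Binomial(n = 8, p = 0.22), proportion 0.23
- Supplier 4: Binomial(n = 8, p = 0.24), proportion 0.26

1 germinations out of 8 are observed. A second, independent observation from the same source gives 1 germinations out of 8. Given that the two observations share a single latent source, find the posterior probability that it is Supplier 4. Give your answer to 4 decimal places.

0.1823

By Bayes' theorem, P(k | x) = P(Z=k) f_k(x) / Σ_j P(Z=j) f_j(x).
Since both observations come from the same component, the likelihood for component k is f_k(x₁)·f_k(x₂).
  p_1 = [C(8,1)·0.11^1·0.89^7 = 8·0.11·0.442313 = 0.389236] × [0.389236] = 0.151504
  p_2 = [C(8,1)·0.19^1·0.81^7 = 8·0.19·0.228768 = 0.347727] × [0.347727] = 0.120914
  p_3 = [C(8,1)·0.22^1·0.78^7 = 8·0.22·0.175656 = 0.309154] × [0.309154] = 0.0955762
  p_4 = [C(8,1)·0.24^1·0.76^7 = 8·0.24·0.146452 = 0.281188] × [0.281188] = 0.0790665
Prior × likelihood for each component:
  P(Z=1)·p_1 = 0.28 × 0.151504 = 0.0424213
  P(Z=2)·p_2 = 0.23 × 0.120914 = 0.0278103
  P(Z=3)·p_3 = 0.23 × 0.0955762 = 0.0219825
  P(Z=4)·p_4 = 0.26 × 0.0790665 = 0.0205573
Denominator: 0.0424213 + 0.0278103 + 0.0219825 + 0.0205573 = 0.112771
So the posterior for Supplier 4 is 0.0205573 / 0.112771 ≈ 0.1823.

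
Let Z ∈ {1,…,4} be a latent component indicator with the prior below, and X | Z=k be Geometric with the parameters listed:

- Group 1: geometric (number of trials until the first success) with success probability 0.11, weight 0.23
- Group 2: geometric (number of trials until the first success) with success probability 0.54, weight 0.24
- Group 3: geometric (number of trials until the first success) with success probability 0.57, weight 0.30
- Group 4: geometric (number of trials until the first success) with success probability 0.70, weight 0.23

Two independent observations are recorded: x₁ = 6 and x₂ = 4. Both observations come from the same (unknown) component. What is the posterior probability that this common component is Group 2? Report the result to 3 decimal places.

The responsibility of component k is π_k f_k(x) divided by Σ_j π_j f_j(x).
Since both observations come from the same component, the likelihood for component k is f_k(x₁)·f_k(x₂).
  p_1 = [0.0614247] × [0.0775466] = 0.00476327
  p_2 = [0.011122] × [0.0525614] = 0.000584588
  p_3 = [0.00837948] × [0.045319] = 0.00037975
  p_4 = [0.001701] × [0.0189] = 3.21489e-05
Prior × likelihood for each component:
  π_1·p_1 = 0.23 × 0.00476327 = 0.00109555
  π_2·p_2 = 0.24 × 0.000584588 = 0.000140301
  π_3·p_3 = 0.30 × 0.00037975 = 0.000113925
  π_4·p_4 = 0.23 × 3.21489e-05 = 7.39425e-06
Sum: 0.00109555 + 0.000140301 + 0.000113925 + 7.39425e-06 = 0.00135717
So the posterior for Group 2 is 0.000140301 / 0.00135717 ≈ 0.103.

0.103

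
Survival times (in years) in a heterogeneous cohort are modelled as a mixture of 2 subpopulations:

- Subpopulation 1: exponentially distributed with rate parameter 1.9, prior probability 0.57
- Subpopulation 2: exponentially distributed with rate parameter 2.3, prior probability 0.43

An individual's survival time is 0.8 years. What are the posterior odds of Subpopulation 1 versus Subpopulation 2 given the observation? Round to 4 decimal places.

1.5080

Since P(k|x) ∝ P(Z=k) f_k(x), the posterior odds are P(Z=i) f_i(x) / (P(Z=j) f_j(x)).
Evaluate each component's likelihood at the observed value:
  p_1 = 1.9·e^(−1.9·0.8) = 1.9·e^(−1.5200) = 0.415553
  p_2 = 2.3·e^(−2.3·0.8) = 2.3·e^(−1.8400) = 0.36528
Posterior odds = (P(Z=1)·p_1) / (P(Z=2)·p_2) = (0.57·0.415553) / (0.43·0.36528) = 0.236865 / 0.15707 ≈ 1.5080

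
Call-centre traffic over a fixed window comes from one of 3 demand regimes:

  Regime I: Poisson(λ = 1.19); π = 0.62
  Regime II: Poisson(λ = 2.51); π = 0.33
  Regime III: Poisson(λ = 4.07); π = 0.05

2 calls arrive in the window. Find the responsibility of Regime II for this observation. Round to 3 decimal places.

By Bayes' theorem, P(k | x) = w_k f_k(x) / Σ_j w_j f_j(x).
Evaluate each component's likelihood at the observed value:
  f_I = 0.215404
  f_II = 0.255999
  f_III = 0.141443
Weight by the priors:
  w_I·f_I = 0.62 × 0.215404 = 0.13355
  w_II·f_II = 0.33 × 0.255999 = 0.0844797
  w_III·f_III = 0.05 × 0.141443 = 0.00707213
Marginal: 0.13355 + 0.0844797 + 0.00707213 = 0.225102
P(Regime II | 2 calls) = 0.0844797 / 0.225102 ≈ 0.375

0.375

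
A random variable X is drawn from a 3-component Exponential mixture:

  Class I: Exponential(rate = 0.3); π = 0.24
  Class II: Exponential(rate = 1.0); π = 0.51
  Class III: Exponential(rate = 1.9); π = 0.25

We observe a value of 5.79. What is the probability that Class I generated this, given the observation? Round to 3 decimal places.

Posterior ∝ prior × likelihood, so P(k | x) ∝ P(Z=k) f_k(x); normalise over all components.
Component likelihoods at x = 5.79:
  p_I = 0.3·e^(−0.3·5.79) = 0.3·e^(−1.7370) = 0.0528143
  p_II = 1.0·e^(−1.0·5.79) = 1.0·e^(−5.7900) = 0.00305798
  p_III = 1.9·e^(−1.9·5.79) = 1.9·e^(−11.0010) = 3.17015e-05
Weight by the priors:
  P(Z=I)·p_I = 0.24 × 0.0528143 = 0.0126754
  P(Z=II)·p_II = 0.51 × 0.00305798 = 0.00155957
  P(Z=III)·p_III = 0.25 × 3.17015e-05 = 7.92538e-06
Sum: 0.0126754 + 0.00155957 + 7.92538e-06 = 0.0142429
P(Class I | 5.79) = 0.0126754 / 0.0142429 ≈ 0.890

0.890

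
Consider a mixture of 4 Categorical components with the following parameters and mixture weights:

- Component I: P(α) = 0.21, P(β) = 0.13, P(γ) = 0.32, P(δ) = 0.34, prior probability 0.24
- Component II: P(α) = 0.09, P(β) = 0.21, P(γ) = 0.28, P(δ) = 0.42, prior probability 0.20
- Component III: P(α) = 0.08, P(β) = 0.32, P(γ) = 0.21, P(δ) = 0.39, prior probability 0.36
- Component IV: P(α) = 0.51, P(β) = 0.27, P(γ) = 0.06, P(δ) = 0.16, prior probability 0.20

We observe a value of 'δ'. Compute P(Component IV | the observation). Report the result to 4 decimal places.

0.0947

P(component k | x) = w_k·f_k(x) / marginal(x), where marginal(x) = Σ_j w_j·f_j(x).
Categorical probabilities:
  f_I = 0.34
  f_II = 0.42
  f_III = 0.39
  f_IV = 0.16
Weight by the priors:
  w_I·f_I = 0.24 × 0.34 = 0.0816
  w_II·f_II = 0.20 × 0.42 = 0.084
  w_III·f_III = 0.36 × 0.39 = 0.1404
  w_IV·f_IV = 0.20 × 0.16 = 0.032
Evidence: 0.0816 + 0.084 + 0.1404 + 0.032 = 0.338
P(Component IV | 'δ') ≈ 0.0947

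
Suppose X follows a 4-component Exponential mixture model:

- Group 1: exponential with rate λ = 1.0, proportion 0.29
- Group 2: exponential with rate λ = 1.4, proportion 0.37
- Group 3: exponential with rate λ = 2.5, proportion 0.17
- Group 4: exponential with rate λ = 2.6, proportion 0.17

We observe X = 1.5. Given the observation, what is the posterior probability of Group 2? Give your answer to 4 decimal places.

0.4313

Apply Bayes' rule: the posterior for each component is proportional to its prior times its likelihood at x.
Exponential densities:
  L_1 = 0.22313
  L_2 = 0.171439
  L_3 = 0.0587944
  L_4 = 0.052629
Unnormalised posteriors:
  π_1·L_1 = 0.29 × 0.22313 = 0.0647077
  π_2·L_2 = 0.37 × 0.171439 = 0.0634324
  π_3·L_3 = 0.17 × 0.0587944 = 0.00999504
  π_4·L_4 = 0.17 × 0.052629 = 0.00894692
Sum: 0.0647077 + 0.0634324 + 0.00999504 + 0.00894692 = 0.147082
Responsibility of Group 2: 0.0634324 / 0.147082 ≈ 0.4313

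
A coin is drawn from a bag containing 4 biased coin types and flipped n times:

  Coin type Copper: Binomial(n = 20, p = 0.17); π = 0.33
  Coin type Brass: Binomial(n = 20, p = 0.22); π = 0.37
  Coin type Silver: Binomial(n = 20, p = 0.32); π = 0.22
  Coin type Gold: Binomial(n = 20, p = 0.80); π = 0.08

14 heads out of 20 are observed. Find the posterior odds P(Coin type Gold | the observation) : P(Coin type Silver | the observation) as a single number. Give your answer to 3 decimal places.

Only the two components matter; the odds are (π_i f_i(x)) / (π_j f_j(x)).
Component likelihoods at x = 14 heads out of 20:
  L_Copper = 2.13372e-07
  L_Brass = 5.43086e-06
  L_Silver = 0.000452415
  L_Gold = 0.1091
0.00872798 / 9.95313e-05 ≈ 87.691

87.691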